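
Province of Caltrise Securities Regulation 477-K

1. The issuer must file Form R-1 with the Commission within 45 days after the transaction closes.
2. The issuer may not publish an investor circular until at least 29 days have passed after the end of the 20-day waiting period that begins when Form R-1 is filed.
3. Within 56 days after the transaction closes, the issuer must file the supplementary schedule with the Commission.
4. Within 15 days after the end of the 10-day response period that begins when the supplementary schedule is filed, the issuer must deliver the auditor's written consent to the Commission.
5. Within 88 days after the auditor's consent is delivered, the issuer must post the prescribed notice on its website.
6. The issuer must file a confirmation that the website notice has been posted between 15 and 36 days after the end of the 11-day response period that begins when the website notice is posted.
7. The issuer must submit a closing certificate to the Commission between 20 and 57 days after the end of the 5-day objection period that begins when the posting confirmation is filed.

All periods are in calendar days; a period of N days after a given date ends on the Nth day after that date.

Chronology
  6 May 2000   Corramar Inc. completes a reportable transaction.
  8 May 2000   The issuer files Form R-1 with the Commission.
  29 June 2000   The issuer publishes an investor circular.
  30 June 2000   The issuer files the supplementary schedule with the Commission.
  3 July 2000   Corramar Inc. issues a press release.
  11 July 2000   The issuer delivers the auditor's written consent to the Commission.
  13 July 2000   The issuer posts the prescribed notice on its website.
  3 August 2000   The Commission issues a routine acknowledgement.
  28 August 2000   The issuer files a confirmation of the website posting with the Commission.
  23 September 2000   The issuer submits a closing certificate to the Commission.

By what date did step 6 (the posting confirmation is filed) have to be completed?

The website notice is posted on 13 July 2000; the 11-day response period therefore ends 24 July 2000, and step 6 runs from that date. The window is 15–36 days after 24 July 2000; it closes on 29 August 2000.

29 August 2000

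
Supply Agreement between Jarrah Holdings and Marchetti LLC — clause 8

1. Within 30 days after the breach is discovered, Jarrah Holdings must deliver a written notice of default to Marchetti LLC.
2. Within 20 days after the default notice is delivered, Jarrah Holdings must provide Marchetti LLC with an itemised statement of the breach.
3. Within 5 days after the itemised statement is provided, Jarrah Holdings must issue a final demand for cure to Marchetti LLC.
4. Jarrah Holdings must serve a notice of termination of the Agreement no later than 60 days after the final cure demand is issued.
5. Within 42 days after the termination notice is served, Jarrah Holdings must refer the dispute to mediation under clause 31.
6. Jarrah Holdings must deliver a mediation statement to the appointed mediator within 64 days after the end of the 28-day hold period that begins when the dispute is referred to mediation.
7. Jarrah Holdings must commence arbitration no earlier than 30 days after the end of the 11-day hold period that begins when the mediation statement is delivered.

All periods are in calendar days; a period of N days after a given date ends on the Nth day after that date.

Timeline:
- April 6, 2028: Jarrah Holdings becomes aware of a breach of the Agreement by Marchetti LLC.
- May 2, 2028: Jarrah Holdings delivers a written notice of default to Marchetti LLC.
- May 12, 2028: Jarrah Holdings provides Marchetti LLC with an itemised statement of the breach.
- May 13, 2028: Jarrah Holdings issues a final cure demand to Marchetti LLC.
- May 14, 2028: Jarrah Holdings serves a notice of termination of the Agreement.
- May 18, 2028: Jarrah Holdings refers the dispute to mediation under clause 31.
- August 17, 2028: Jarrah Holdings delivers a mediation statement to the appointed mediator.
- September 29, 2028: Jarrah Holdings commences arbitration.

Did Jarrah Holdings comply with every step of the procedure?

Yes

(1) due by April 6, 2028 + 30 days = May 6, 2028; May 2, 2028 is within that limit.
(2) due by May 2, 2028 + 20 days = May 22, 2028; done May 12, 2028 — timely.
(3) due by May 12, 2028 + 5 days = May 17, 2028; done May 13, 2028 — timely.
(4) due by May 13, 2028 + 60 days = July 12, 2028; May 14, 2028 is within that limit.
(5) due by May 14, 2028 + 42 days = June 25, 2028; May 18, 2028 is within that limit.
(6) due by June 15, 2028 + 64 days = August 18, 2028; completed August 17, 2028, before the deadline.
(7) permitted from August 28, 2028 + 30 days = September 27, 2028 onward; done September 29, 2028, after the minimum wait.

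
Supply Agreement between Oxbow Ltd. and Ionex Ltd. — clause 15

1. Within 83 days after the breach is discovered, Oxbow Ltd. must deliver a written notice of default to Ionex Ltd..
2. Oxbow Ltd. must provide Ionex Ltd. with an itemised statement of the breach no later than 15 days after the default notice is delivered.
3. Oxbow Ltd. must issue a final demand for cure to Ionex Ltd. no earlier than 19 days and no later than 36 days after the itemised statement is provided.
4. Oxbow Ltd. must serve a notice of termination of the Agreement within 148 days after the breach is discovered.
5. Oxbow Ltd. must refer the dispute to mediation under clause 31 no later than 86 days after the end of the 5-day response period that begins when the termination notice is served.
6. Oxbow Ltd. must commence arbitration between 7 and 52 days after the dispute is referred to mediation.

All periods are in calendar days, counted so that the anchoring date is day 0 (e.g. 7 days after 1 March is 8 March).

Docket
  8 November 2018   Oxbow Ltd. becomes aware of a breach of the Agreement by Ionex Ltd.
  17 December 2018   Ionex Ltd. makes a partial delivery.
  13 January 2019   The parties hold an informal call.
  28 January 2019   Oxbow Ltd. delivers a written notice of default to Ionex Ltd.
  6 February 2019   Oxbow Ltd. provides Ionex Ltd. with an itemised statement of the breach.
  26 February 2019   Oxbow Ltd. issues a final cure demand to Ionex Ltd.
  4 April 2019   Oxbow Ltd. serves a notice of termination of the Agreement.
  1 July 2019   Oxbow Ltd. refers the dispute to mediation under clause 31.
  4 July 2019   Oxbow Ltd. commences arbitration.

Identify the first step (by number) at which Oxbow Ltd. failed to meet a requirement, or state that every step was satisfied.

Step 1: 83 days after 8 November 2018 (when the breach is discovered) is 30 January 2019; completed 28 January 2019, before the deadline.
Step 2: 15 days after 28 January 2019 (when the default notice is delivered) is 12 February 2019; 6 February 2019 is within that limit.
Step 3: the window is 19–36 days after 6 February 2019 (when the itemised statement is provided), so 25 February 2019 through 14 March 2019; done 26 February 2019 — within the window.
Step 4: 148 days after 8 November 2018 (when the breach is discovered) is 5 April 2019; 4 April 2019 is within that limit.
Step 5: 86 days after 9 April 2019 (end of the 5-day response period, which began when the termination notice is served on 4 April 2019) is 4 July 2019; done 1 July 2019 — timely.
Step 6: the window is 7–52 days after 1 July 2019 (when the dispute is referred to mediation), so 8 July 2019 through 22 August 2019; 4 July 2019 is 4 days too early.
That is the first point of non-compliance.

Step 6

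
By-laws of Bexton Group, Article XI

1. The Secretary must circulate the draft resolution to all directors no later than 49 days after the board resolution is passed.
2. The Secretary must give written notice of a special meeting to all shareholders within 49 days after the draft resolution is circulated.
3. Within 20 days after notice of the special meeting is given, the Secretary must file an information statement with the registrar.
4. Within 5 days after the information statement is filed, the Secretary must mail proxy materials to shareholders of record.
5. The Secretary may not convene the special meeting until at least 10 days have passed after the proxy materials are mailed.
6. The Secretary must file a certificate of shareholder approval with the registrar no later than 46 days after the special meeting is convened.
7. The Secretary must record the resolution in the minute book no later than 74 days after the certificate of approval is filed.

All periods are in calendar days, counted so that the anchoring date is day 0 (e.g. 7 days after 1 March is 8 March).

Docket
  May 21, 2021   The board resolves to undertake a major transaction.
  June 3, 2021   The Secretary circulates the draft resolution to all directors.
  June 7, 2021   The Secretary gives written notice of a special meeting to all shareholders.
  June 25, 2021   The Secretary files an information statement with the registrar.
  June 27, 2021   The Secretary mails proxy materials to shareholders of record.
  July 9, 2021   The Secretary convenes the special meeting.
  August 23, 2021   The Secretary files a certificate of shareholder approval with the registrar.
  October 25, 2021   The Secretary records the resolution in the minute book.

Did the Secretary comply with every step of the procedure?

Step 1 — counting 49 days from May 21, 2021 (when the board resolution is passed) gives a deadline of July 9, 2021; completed June 3, 2021, before the deadline.
Step 2 — counting 49 days from June 3, 2021 (when the draft resolution is circulated) gives a deadline of July 22, 2021; done June 7, 2021 — timely.
Step 3 — counting 20 days from June 7, 2021 (when notice of the special meeting is given) gives a deadline of June 27, 2021; June 25, 2021 is within that limit.
Step 4 — counting 5 days from June 25, 2021 (when the information statement is filed) gives a deadline of June 30, 2021; done June 27, 2021 — timely.
Step 5 — must wait 10 days from June 27, 2021 (when the proxy materials are mailed), so not before July 7, 2021; done July 9, 2021 — permitted.
Step 6 — counting 46 days from July 9, 2021 (when the special meeting is convened) gives a deadline of August 24, 2021; done August 23, 2021 — timely.
Step 7 — counting 74 days from August 23, 2021 (when the certificate of approval is filed) gives a deadline of November 5, 2021; October 25, 2021 is within that limit.

Yes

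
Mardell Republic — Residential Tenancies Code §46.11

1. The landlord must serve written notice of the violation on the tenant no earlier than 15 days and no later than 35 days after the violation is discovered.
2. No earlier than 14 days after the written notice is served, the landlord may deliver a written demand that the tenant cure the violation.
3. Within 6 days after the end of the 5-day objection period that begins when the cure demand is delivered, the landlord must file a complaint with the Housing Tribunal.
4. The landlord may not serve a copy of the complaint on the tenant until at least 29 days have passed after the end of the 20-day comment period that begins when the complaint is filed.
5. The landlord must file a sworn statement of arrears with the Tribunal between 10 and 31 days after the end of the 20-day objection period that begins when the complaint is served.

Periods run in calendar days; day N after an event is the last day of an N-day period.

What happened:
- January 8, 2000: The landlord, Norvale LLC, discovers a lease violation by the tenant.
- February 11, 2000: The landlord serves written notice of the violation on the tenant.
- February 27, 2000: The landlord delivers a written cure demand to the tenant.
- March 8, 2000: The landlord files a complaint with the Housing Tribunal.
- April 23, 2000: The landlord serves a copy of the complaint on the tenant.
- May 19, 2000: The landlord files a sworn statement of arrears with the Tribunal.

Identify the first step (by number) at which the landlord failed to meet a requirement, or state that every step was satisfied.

Step 4

(1) the permitted window runs from January 8, 2000 + 15 = January 23, 2000 to January 8, 2000 + 35 = February 12, 2000; done February 11, 2000 — within the window.
(2) permitted from February 11, 2000 + 14 days = February 25, 2000 onward; February 27, 2000 is on or after that date.
(3) due by March 3, 2000 + 6 days = March 9, 2000; done March 8, 2000 — timely.
(4) permitted from March 28, 2000 + 29 days = April 26, 2000 onward; acted on April 23, 2000, 3 days prematurely.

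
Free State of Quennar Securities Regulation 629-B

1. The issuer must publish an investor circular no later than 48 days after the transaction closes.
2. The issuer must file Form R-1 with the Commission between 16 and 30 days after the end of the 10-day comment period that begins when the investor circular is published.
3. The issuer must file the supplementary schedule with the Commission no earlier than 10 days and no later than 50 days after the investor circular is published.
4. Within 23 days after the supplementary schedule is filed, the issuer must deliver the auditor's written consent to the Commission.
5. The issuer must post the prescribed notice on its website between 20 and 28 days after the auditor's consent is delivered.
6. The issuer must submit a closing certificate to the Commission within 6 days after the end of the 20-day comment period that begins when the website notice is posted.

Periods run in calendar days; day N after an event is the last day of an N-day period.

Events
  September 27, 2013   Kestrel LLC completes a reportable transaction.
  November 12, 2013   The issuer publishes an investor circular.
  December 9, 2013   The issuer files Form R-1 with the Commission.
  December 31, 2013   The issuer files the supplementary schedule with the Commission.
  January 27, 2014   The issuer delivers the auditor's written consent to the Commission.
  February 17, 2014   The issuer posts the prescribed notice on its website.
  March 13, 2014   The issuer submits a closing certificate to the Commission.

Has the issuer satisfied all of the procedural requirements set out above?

Step 1 — counting 48 days from September 27, 2013 (when the transaction closes) gives a deadline of November 14, 2013; completed November 12, 2013, before the deadline.
Step 2 — 16 and 30 days from November 22, 2013 (end of the 10-day comment period, which began when the investor circular is published on November 12, 2013) are December 8, 2013 and December 22, 2013 respectively; December 9, 2013 falls inside that range.
Step 3 — 10 and 50 days from November 12, 2013 (when the investor circular is published) are November 22, 2013 and January 1, 2014 respectively; December 31, 2013 falls inside that range.
Step 4 — counting 23 days from December 31, 2013 (when the supplementary schedule is filed) gives a deadline of January 23, 2014; January 27, 2014 misses that deadline by 4 days.
That is the first point of non-compliance.

No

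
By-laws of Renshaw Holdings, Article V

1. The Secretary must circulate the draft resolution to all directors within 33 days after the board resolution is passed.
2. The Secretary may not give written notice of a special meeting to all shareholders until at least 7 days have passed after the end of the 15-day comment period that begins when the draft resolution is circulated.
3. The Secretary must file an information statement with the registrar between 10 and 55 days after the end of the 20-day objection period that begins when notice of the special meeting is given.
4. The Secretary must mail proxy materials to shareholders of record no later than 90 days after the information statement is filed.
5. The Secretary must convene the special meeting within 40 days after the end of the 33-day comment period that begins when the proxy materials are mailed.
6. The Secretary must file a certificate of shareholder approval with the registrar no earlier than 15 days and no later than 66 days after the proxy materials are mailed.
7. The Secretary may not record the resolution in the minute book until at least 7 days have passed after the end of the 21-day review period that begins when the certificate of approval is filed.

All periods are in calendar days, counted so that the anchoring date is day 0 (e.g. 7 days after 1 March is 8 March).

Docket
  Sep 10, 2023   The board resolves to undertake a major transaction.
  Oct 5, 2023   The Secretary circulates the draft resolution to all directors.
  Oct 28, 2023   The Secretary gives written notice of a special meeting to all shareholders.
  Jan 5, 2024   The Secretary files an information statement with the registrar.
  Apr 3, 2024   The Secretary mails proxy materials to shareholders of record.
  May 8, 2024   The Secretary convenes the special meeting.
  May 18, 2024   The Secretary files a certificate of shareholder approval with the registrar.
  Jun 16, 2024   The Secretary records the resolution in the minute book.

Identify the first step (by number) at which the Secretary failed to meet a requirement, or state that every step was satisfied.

None — every step was satisfied

Step 1 — counting 33 days from Sep 10, 2023 (when the board resolution is passed) gives a deadline of Oct 13, 2023; completed Oct 5, 2023, before the deadline.
Step 2 — must wait 7 days from Oct 20, 2023 (end of the 15-day comment period, which began when the draft resolution is circulated on Oct 5, 2023), so not before Oct 27, 2023; Oct 28, 2023 is on or after that date.
Step 3 — 10 and 55 days from Nov 17, 2023 (end of the 20-day objection period, which began when notice of the special meeting is given on Oct 28, 2023) are Nov 27, 2023 and Jan 11, 2024 respectively; done Jan 5, 2024, which is between those dates.
Step 4 — counting 90 days from Jan 5, 2024 (when the information statement is filed) gives a deadline of Apr 4, 2024; done Apr 3, 2024 — timely.
Step 5 — counting 40 days from May 6, 2024 (end of the 33-day comment period, which began when the proxy materials are mailed on Apr 3, 2024) gives a deadline of Jun 15, 2024; done May 8, 2024 — timely.
Step 6 — 15 and 66 days from Apr 3, 2024 (when the proxy materials are mailed) are Apr 18, 2024 and Jun 8, 2024 respectively; May 18, 2024 falls inside that range.
Step 7 — must wait 7 days from Jun 8, 2024 (end of the 21-day review period, which began when the certificate of approval is filed on May 18, 2024), so not before Jun 15, 2024; done Jun 16, 2024 — permitted.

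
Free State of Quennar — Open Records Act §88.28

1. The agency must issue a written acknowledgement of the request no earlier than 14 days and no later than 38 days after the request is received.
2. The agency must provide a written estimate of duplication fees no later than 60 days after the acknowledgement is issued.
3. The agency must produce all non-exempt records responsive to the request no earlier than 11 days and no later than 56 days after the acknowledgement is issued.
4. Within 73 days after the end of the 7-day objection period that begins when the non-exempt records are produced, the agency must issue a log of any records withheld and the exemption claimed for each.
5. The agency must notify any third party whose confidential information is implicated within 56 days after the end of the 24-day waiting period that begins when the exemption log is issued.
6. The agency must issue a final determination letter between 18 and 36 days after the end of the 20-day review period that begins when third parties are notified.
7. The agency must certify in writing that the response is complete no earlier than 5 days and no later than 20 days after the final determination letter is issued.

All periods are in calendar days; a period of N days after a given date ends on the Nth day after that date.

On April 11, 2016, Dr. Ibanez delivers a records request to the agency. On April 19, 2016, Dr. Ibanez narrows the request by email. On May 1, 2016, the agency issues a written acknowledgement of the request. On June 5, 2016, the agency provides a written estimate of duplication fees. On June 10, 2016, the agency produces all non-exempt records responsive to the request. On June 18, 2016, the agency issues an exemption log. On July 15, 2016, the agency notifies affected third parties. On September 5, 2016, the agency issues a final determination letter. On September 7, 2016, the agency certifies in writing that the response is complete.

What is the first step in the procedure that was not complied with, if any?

Step 7

Step 1: the window is 14–38 days after April 11, 2016 (when the request is received), so April 25, 2016 through May 19, 2016; done May 1, 2016 — within the window.
Step 2: 60 days after May 1, 2016 (when the acknowledgement is issued) is June 30, 2016; June 5, 2016 is within that limit.
Step 3: the window is 11–56 days after May 1, 2016 (when the acknowledgement is issued), so May 12, 2016 through June 26, 2016; done June 10, 2016 — within the window.
Step 4: 73 days after June 17, 2016 (end of the 7-day objection period, which began when the non-exempt records are produced on June 10, 2016) is August 29, 2016; June 18, 2016 is within that limit.
Step 5: 56 days after July 12, 2016 (end of the 24-day waiting period, which began when the exemption log is issued on June 18, 2016) is September 6, 2016; completed July 15, 2016, before the deadline.
Step 6: the window is 18–36 days after August 4, 2016 (end of the 20-day review period, which began when third parties are notified on July 15, 2016), so August 22, 2016 through September 9, 2016; done September 5, 2016 — within the window.
Step 7: the window is 5–20 days after September 5, 2016 (when the final determination letter is issued), so September 10, 2016 through September 25, 2016; September 7, 2016 is 3 days too early.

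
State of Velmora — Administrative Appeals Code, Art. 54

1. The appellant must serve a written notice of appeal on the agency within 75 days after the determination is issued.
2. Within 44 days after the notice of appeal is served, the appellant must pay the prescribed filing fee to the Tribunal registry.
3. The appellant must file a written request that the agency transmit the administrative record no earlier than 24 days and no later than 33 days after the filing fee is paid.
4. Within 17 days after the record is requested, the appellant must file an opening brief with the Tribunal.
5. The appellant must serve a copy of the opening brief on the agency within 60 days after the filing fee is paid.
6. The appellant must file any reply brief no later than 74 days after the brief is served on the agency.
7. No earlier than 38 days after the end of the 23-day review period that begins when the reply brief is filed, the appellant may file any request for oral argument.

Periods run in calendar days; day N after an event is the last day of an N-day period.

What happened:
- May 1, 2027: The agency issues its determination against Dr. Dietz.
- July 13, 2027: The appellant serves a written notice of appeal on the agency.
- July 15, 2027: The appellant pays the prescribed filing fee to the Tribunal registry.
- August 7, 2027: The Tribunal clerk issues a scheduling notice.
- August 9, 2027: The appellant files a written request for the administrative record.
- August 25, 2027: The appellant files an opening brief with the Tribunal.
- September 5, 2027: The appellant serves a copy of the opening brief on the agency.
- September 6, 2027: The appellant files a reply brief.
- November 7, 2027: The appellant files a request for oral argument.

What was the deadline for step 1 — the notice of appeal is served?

Step 1 runs from May 1, 2027, when the determination is issued. 75 days after May 1, 2027 is July 15, 2027.

July 15, 2027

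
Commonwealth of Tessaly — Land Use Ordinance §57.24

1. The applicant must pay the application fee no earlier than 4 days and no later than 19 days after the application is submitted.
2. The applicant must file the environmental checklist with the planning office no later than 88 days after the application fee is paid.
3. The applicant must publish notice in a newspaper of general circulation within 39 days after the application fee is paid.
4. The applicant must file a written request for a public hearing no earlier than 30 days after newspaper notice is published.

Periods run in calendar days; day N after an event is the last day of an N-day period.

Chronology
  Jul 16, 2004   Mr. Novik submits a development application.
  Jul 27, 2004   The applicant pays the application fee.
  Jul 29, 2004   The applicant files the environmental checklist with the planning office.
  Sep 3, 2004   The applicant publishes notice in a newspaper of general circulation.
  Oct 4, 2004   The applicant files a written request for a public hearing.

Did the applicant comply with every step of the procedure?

Step 1: the window is 4–19 days after Jul 16, 2004 (when the application is submitted), so Jul 20, 2004 through Aug 4, 2004; done Jul 27, 2004 — within the window.
Step 2: 88 days after Jul 27, 2004 (when the application fee is paid) is Oct 23, 2004; done Jul 29, 2004 — timely.
Step 3: 39 days after Jul 27, 2004 (when the application fee is paid) is Sep 4, 2004; completed Sep 3, 2004, before the deadline.
Step 4: the earliest permitted date is 30 days after Sep 3, 2004 (when newspaper notice is published), i.e. Oct 3, 2004; done Oct 4, 2004 — permitted.

Yes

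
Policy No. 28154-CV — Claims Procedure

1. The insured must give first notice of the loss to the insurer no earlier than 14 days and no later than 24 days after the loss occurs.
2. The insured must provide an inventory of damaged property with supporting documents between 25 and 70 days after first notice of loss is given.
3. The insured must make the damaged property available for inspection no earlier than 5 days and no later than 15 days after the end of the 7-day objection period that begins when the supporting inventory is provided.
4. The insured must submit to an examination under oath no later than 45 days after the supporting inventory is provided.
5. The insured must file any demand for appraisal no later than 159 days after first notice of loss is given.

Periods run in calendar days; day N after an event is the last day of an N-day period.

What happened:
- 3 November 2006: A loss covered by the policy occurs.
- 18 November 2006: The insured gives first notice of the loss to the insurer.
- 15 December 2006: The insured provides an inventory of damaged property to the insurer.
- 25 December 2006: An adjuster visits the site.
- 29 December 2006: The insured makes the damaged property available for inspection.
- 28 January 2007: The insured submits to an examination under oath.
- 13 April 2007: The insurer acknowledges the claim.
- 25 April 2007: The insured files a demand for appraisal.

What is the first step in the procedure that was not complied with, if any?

None — every step was satisfied

Step 1 — 14 and 24 days from 3 November 2006 (when the loss occurs) are 17 November 2006 and 27 November 2006 respectively; 18 November 2006 falls inside that range.
Step 2 — 25 and 70 days from 18 November 2006 (when first notice of loss is given) are 13 December 2006 and 27 January 2007 respectively; done 15 December 2006, which is between those dates.
Step 3 — 5 and 15 days from 22 December 2006 (end of the 7-day objection period, which began when the supporting inventory is provided on 15 December 2006) are 27 December 2006 and 6 January 2007 respectively; done 29 December 2006, which is between those dates.
Step 4 — counting 45 days from 15 December 2006 (when the supporting inventory is provided) gives a deadline of 29 January 2007; completed 28 January 2007, before the deadline.
Step 5 — counting 159 days from 18 November 2006 (when first notice of loss is given) gives a deadline of 26 April 2007; 25 April 2007 is within that limit.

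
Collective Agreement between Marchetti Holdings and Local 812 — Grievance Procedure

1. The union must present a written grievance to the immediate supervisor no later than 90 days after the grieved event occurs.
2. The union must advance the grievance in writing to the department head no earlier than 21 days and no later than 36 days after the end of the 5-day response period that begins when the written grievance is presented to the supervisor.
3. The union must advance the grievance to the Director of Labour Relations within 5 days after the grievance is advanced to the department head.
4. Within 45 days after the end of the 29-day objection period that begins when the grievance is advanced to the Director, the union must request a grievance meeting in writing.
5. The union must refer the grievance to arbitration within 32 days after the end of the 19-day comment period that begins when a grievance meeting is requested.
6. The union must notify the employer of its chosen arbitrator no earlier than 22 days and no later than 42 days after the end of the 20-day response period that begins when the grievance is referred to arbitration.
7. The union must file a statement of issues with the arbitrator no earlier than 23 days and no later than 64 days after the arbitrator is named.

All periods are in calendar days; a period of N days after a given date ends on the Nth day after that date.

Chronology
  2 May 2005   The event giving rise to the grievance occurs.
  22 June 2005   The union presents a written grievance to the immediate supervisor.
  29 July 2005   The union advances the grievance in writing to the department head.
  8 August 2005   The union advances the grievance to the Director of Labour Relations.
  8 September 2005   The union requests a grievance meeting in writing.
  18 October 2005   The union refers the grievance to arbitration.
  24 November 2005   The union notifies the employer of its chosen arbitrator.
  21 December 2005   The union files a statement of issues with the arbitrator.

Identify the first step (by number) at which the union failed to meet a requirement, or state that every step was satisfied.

Step 3

(1) due by 2 May 2005 + 90 days = 31 July 2005; done 22 June 2005 — timely.
(2) the permitted window runs from 27 June 2005 + 21 = 18 July 2005 to 27 June 2005 + 36 = 2 August 2005; done 29 July 2005, which is between those dates.
(3) due by 29 July 2005 + 5 days = 3 August 2005; not done until 8 August 2005, 5 days after the deadline.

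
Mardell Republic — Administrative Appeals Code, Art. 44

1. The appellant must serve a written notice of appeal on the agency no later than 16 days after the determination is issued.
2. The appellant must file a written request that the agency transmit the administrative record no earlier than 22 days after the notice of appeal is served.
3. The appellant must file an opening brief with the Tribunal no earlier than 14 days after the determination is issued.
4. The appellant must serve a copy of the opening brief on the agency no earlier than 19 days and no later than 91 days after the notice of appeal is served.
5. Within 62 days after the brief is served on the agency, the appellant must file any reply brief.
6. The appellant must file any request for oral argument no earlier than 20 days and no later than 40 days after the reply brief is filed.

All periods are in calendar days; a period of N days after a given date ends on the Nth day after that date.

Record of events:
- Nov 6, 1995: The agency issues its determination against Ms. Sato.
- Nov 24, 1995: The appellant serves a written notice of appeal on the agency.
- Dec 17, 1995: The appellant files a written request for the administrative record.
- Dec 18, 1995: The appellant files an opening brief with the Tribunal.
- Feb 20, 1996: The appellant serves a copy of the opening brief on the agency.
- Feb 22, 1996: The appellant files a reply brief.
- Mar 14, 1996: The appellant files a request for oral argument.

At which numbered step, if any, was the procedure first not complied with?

Step 1

Step 1: 16 days after Nov 6, 1995 (when the determination is issued) is Nov 22, 1995; not done until Nov 24, 1995, 2 days after the deadline.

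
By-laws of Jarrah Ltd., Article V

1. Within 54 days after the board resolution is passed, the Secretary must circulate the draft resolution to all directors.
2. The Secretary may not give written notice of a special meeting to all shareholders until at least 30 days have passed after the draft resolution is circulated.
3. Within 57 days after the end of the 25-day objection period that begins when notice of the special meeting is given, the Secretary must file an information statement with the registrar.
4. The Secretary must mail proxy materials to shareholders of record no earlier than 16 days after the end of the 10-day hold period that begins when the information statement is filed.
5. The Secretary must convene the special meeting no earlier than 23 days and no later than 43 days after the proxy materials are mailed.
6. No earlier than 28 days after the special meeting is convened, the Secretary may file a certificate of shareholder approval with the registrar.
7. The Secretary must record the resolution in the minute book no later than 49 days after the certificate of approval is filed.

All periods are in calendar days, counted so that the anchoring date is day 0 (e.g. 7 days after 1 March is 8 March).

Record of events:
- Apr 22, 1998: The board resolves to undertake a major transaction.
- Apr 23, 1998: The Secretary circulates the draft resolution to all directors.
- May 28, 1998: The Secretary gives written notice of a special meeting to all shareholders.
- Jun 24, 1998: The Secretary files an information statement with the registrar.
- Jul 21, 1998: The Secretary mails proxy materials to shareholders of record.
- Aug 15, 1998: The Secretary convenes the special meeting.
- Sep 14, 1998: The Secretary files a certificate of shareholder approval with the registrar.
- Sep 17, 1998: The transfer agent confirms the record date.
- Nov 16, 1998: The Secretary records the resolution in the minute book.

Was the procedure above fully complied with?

(1) due by Apr 22, 1998 + 54 days = Jun 15, 1998; done Apr 23, 1998 — timely.
(2) permitted from Apr 23, 1998 + 30 days = May 23, 1998 onward; done May 28, 1998 — permitted.
(3) due by Jun 22, 1998 + 57 days = Aug 18, 1998; completed Jun 24, 1998, before the deadline.
(4) permitted from Jul 4, 1998 + 16 days = Jul 20, 1998 onward; done Jul 21, 1998, after the minimum wait.
(5) the permitted window runs from Jul 21, 1998 + 23 = Aug 13, 1998 to Jul 21, 1998 + 43 = Sep 2, 1998; done Aug 15, 1998, which is between those dates.
(6) permitted from Aug 15, 1998 + 28 days = Sep 12, 1998 onward; done Sep 14, 1998, after the minimum wait.
(7) due by Sep 14, 1998 + 49 days = Nov 2, 1998; not done until Nov 16, 1998, 14 days after the deadline.
The procedure was therefore not followed at step 7.

No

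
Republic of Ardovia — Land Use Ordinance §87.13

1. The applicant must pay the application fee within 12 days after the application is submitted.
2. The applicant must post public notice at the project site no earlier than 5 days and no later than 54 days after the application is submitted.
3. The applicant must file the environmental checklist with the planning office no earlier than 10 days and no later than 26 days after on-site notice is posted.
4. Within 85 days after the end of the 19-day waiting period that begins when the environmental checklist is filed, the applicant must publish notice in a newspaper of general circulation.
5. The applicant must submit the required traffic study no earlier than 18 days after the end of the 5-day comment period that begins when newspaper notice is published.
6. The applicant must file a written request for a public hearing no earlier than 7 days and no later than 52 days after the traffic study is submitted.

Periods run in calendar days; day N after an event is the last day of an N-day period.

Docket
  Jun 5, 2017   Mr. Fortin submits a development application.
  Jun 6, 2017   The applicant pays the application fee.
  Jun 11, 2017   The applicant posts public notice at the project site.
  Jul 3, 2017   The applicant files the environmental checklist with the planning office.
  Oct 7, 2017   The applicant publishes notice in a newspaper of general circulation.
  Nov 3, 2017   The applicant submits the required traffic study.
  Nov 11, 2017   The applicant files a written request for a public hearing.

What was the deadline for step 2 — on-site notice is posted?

Jul 29, 2017

Step 2 runs from Jun 5, 2017, when the application is submitted. The window is 5–54 days after Jun 5, 2017; it closes on Jul 29, 2017.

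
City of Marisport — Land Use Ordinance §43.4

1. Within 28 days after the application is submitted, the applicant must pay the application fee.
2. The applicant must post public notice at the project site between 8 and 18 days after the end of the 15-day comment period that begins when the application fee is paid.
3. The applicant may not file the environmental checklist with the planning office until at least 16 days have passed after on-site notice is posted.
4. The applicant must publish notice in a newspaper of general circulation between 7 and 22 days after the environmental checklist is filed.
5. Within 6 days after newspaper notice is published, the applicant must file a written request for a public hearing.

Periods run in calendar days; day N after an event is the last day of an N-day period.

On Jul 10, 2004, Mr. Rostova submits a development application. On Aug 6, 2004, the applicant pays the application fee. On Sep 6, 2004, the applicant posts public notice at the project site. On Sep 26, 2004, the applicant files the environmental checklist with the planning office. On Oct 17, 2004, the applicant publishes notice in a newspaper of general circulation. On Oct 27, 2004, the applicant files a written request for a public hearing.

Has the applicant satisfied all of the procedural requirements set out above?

(1) due by Jul 10, 2004 + 28 days = Aug 7, 2004; Aug 6, 2004 is within that limit.
(2) the permitted window runs from Aug 21, 2004 + 8 = Aug 29, 2004 to Aug 21, 2004 + 18 = Sep 8, 2004; done Sep 6, 2004 — within the window.
(3) permitted from Sep 6, 2004 + 16 days = Sep 22, 2004 onward; done Sep 26, 2004, after the minimum wait.
(4) the permitted window runs from Sep 26, 2004 + 7 = Oct 3, 2004 to Sep 26, 2004 + 22 = Oct 18, 2004; Oct 17, 2004 falls inside that range.
(5) due by Oct 17, 2004 + 6 days = Oct 23, 2004; Oct 27, 2004 misses that deadline by 4 days.

No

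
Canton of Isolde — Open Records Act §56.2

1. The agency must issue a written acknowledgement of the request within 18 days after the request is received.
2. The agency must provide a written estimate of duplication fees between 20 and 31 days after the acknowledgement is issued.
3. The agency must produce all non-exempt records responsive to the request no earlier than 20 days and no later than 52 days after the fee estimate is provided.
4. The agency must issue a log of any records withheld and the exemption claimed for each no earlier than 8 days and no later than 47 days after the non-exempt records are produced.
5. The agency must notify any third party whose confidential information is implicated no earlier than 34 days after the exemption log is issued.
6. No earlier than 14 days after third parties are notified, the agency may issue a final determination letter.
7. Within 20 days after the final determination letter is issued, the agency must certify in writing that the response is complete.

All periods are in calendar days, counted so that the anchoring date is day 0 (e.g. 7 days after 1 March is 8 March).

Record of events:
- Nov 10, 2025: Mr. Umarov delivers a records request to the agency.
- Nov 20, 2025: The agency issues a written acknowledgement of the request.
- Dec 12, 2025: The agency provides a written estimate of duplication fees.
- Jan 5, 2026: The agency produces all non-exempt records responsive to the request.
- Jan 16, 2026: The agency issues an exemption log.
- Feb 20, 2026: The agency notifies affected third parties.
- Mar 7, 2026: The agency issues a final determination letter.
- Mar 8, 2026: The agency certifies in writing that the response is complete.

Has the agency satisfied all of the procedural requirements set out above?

Step 1: 18 days after Nov 10, 2025 (when the request is received) is Nov 28, 2025; Nov 20, 2025 is within that limit.
Step 2: the window is 20–31 days after Nov 20, 2025 (when the acknowledgement is issued), so Dec 10, 2025 through Dec 21, 2025; done Dec 12, 2025, which is between those dates.
Step 3: the window is 20–52 days after Dec 12, 2025 (when the fee estimate is provided), so Jan 1, 2026 through Feb 2, 2026; Jan 5, 2026 falls inside that range.
Step 4: the window is 8–47 days after Jan 5, 2026 (when the non-exempt records are produced), so Jan 13, 2026 through Feb 21, 2026; done Jan 16, 2026 — within the window.
Step 5: the earliest permitted date is 34 days after Jan 16, 2026 (when the exemption log is issued), i.e. Feb 19, 2026; done Feb 20, 2026, after the minimum wait.
Step 6: the earliest permitted date is 14 days after Feb 20, 2026 (when third parties are notified), i.e. Mar 6, 2026; done Mar 7, 2026 — permitted.
Step 7: 20 days after Mar 7, 2026 (when the final determination letter is issued) is Mar 27, 2026; completed Mar 8, 2026, before the deadline.

Yes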